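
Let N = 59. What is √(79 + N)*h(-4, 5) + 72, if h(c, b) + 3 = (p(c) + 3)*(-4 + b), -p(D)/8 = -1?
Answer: 72 + 8*√138 ≈ 165.98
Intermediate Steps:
p(D) = 8 (p(D) = -8*(-1) = 8)
h(c, b) = -47 + 11*b (h(c, b) = -3 + (8 + 3)*(-4 + b) = -3 + 11*(-4 + b) = -3 + (-44 + 11*b) = -47 + 11*b)
√(79 + N)*h(-4, 5) + 72 = √(79 + 59)*(-47 + 11*5) + 72 = √138*(-47 + 55) + 72 = √138*8 + 72 = 8*√138 + 72 = 72 + 8*√138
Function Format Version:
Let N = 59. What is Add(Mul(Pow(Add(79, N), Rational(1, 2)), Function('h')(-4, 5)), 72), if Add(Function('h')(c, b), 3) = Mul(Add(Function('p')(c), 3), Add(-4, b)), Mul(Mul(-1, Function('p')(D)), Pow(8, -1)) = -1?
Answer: Add(72, Mul(8, Pow(138, Rational(1, 2)))) ≈ 165.98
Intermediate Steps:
Function('p')(D) = 8 (Function('p')(D) = Mul(-8, -1) = 8)
Function('h')(c, b) = Add(-47, Mul(11, b)) (Function('h')(c, b) = Add(-3, Mul(Add(8, 3), Add(-4, b))) = Add(-3, Mul(11, Add(-4, b))) = Add(-3, Add(-44, Mul(11, b))) = Add(-47, Mul(11, b)))
Add(Mul(Pow(Add(79, N), Rational(1, 2)), Function('h')(-4, 5)), 72) = Add(Mul(Pow(Add(79, 59), Rational(1, 2)), Add(-47, Mul(11, 5))), 72) = Add(Mul(Pow(138, Rational(1, 2)), Add(-47, 55)), 72) = Add(Mul(Pow(138, Rational(1, 2)), 8), 72) = Add(Mul(8, Pow(138, Rational(1, 2))), 72) = Add(72, Mul(8, Pow(138, Rational(1, 2))))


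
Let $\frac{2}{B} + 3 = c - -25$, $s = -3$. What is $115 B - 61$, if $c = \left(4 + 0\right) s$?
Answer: $-38$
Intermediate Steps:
$c = -12$ ($c = \left(4 + 0\right) \left(-3\right) = 4 \left(-3\right) = -12$)
$B = \frac{1}{5}$ ($B = \frac{2}{-3 - -13} = \frac{2}{-3 + \left(-12 + 25\right)} = \frac{2}{-3 + 13} = \frac{2}{10} = 2 \cdot \frac{1}{10} = \frac{1}{5} \approx 0.2$)
$115 B - 61 = 115 \cdot \frac{1}{5} - 61 = 23 - 61 = -38$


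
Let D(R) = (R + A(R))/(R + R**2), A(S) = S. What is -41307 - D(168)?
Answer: -6980885/169 ≈ -41307.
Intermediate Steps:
D(R) = 2*R/(R + R**2) (D(R) = (R + R)/(R + R**2) = (2*R)/(R + R**2) = 2*R/(R + R**2))
-41307 - D(168) = -41307 - 2/(1 + 168) = -41307 - 2/169 = -6980885/169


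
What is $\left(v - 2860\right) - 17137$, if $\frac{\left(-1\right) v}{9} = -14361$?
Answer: $109252$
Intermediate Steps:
$v = 129249$ ($v = \left(-9\right) \left(-14361\right) = 129249$)
$\left(v - 2860\right) - 17137 = \left(129249 - 2860\right) - 17137 = 126389 - 17137 = 109252$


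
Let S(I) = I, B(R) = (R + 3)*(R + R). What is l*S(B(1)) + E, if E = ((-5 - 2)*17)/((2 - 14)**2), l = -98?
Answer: -113015/144 ≈ -784.83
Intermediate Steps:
B(R) = 2*R*(3 + R) (B(R) = (3 + R)*(2*R) = 2*R*(3 + R))
E = -119/144 (E = (-7*17)/((-12)**2) = -119/144 ≈ -0.82639)
l*S(B(1)) + E = -196*(3 + 1) - 119/144 = -196*4 - 119/144 = -98*8 - 119/144 = -784 - 119/144 = -113015/144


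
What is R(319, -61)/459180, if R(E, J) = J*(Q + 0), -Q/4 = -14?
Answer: -854/114795 ≈ -0.0074393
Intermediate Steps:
Q = 56 (Q = -4*(-14) = 56)
R(E, J) = 56*J (R(E, J) = J*(56 + 0) = J*56 = 56*J)
R(319, -61)/459180 = (56*(-61))/459180 = -3416*1/459180 = -854/114795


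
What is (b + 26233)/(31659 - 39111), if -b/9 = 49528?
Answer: 419519/7452 ≈ 56.296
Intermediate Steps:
b = -445752 (b = -9*49528 = -445752)
(b + 26233)/(31659 - 39111) = (-445752 + 26233)/(31659 - 39111) = -419519/(-7452) = -419519*(-1/7452) = 419519/7452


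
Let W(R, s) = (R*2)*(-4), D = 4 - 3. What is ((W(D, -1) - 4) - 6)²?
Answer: 324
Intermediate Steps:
D = 1
W(R, s) = -8*R (W(R, s) = (2*R)*(-4) = -8*R)
((W(D, -1) - 4) - 6)² = ((-8*1 - 4) - 6)² = ((-8 - 4) - 6)² = (-12 - 6)² = (-18)² = 324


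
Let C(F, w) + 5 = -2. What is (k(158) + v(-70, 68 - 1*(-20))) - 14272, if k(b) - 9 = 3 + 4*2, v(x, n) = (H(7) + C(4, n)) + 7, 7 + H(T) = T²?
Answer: -14210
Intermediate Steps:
H(T) = -7 + T²
C(F, w) = -7 (C(F, w) = -5 - 2 = -7)
v(x, n) = 42 (v(x, n) = ((-7 + 7²) - 7) + 7 = ((-7 + 49) - 7) + 7 = (42 - 7) + 7 = 35 + 7 = 42)
k(b) = 20 (k(b) = 9 + (3 + 4*2) = 9 + (3 + 8) = 9 + 11 = 20)
(k(158) + v(-70, 68 - 1*(-20))) - 14272 = (20 + 42) - 14272 = 62 - 14272 = -14210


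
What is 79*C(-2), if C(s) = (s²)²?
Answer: 1264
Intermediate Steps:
C(s) = s⁴
79*C(-2) = 79*(-2)⁴ = 79*16 = 1264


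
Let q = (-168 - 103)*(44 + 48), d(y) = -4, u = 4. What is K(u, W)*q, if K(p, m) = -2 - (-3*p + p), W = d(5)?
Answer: -149592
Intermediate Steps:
q = -24932 (q = -271*92 = -24932)
W = -4
K(p, m) = -2 + 2*p (K(p, m) = -2 - (-2)*p = -2 + 2*p)
K(u, W)*q = (-2 + 2*4)*(-24932) = (-2 + 8)*(-24932) = 6*(-24932) = -149592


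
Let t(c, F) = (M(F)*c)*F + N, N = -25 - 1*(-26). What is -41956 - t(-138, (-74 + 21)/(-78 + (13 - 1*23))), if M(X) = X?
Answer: -162263683/3872 ≈ -41907.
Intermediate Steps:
N = 1 (N = -25 + 26 = 1)
t(c, F) = 1 + c*F² (t(c, F) = (F*c)*F + 1 = c*F² + 1 = 1 + c*F²)
-41956 - t(-138, (-74 + 21)/(-78 + (13 - 1*23))) = -41956 - (1 - 138*(-74 + 21)²/(-78 + (13 - 1*23))²) = -41956 - (1 - 138*2809/(-78 + (13 - 23))²) = -41956 - (1 - 138*2809/(-78 - 10)²) = -41956 - (1 - 138*(-53/(-88))²) = -41956 - (1 - 138*(-53*(-1/88))²) = -41956 - (1 - 138*(53/88)²) = -41956 - (1 - 138*2809/7744) = -41956 - (1 - 193821/3872) = -41956 - 1*(-189949/3872) = -41956 + 189949/3872 = -162263683/3872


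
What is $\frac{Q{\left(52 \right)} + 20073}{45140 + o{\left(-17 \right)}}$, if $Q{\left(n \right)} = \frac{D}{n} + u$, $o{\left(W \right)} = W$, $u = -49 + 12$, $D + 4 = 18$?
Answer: $\frac{520943}{1173198} \approx 0.44404$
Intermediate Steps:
$D = 14$ ($D = -4 + 18 = 14$)
$u = -37$
$Q{\left(n \right)} = -37 + \frac{14}{n}$ ($Q{\left(n \right)} = \frac{14}{n} - 37 = -37 + \frac{14}{n}$)
$\frac{Q{\left(52 \right)} + 20073}{45140 + o{\left(-17 \right)}} = \frac{\left(-37 + \frac{14}{52}\right) + 20073}{45140 - 17} = \frac{\left(-37 + 14 \cdot \frac{1}{52}\right) + 20073}{45123} = \left(\left(-37 + \frac{7}{26}\right) + 20073\right) \frac{1}{45123} = \left(- \frac{955}{26} + 20073\right) \frac{1}{45123} = \frac{520943}{26} \cdot \frac{1}{45123} = \frac{520943}{1173198}$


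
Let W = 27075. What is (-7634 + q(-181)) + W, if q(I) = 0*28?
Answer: 19441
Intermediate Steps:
q(I) = 0
(-7634 + q(-181)) + W = (-7634 + 0) + 27075 = -7634 + 27075 = 19441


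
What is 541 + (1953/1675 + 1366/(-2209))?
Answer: 2003766702/3700075 ≈ 541.55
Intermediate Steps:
541 + (1953/1675 + 1366/(-2209)) = 541 + (1953*(1/1675) + 1366*(-1/2209)) = 541 + (1953/1675 - 1366/2209) = 541 + 2026127/3700075 = 2003766702/3700075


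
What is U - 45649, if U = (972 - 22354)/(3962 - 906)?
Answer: -69762363/1528 ≈ -45656.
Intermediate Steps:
U = -10691/1528 (U = -21382/3056 = -21382*1/3056 = -10691/1528 ≈ -6.9967)
U - 45649 = -10691/1528 - 45649 = -69762363/1528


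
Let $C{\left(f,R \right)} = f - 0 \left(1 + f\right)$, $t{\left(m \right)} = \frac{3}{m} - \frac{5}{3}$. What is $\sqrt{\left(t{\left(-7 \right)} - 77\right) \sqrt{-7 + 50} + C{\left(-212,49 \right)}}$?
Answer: $\frac{\sqrt{-93492 - 34881 \sqrt{43}}}{21} \approx 27.031 i$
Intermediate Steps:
$t{\left(m \right)} = - \frac{5}{3} + \frac{3}{m}$ ($t{\left(m \right)} = \frac{3}{m} - \frac{5}{3} = - \frac{5}{3} + \frac{3}{m}$)
$C{\left(f,R \right)} = f$ ($C{\left(f,R \right)} = f - 0 = f + 0 = f$)
$\sqrt{\left(t{\left(-7 \right)} - 77\right) \sqrt{-7 + 50} + C{\left(-212,49 \right)}} = \sqrt{\left(\left(- \frac{5}{3} + \frac{3}{-7}\right) - 77\right) \sqrt{-7 + 50} - 212} = \sqrt{\left(\left(- \frac{5}{3} + 3 \left(- \frac{1}{7}\right)\right) - 77\right) \sqrt{43} - 212} = \sqrt{\left(\left(- \frac{5}{3} - \frac{3}{7}\right) - 77\right) \sqrt{43} - 212} = \sqrt{\left(- \frac{44}{21} - 77\right) \sqrt{43} - 212} = \sqrt{- \frac{1661 \sqrt{43}}{21} - 212} = \sqrt{-212 - \frac{1661 \sqrt{43}}{21}}$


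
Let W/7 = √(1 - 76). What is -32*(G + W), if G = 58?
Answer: -1856 - 1120*I*√3 ≈ -1856.0 - 1939.9*I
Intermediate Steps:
W = 35*I*√3 (W = 7*√(1 - 76) = 7*√(-75) = 7*(5*I*√3) = 35*I*√3 ≈ 60.622*I)
-32*(G + W) = -32*(58 + 35*I*√3) = -1856 - 1120*I*√3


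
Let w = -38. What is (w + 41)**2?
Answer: 9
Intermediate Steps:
(w + 41)**2 = (-38 + 41)**2 = 3**2 = 9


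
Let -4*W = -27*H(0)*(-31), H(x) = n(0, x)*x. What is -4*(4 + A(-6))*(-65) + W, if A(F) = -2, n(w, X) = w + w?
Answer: 520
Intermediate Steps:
n(w, X) = 2*w
H(x) = 0 (H(x) = (2*0)*x = 0*x = 0)
W = 0 (W = -(-27*0)*(-31)/4 = -0*(-31) = -1/4*0 = 0)
-4*(4 + A(-6))*(-65) + W = -4*(4 - 2)*(-65) + 0 = -4*2*(-65) + 0 = -8*(-65) + 0 = 520 + 0 = 520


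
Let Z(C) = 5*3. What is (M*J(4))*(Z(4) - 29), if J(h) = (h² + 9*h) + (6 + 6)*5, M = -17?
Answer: 26656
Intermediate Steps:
Z(C) = 15
J(h) = 60 + h² + 9*h (J(h) = (h² + 9*h) + 12*5 = (h² + 9*h) + 60 = 60 + h² + 9*h)
(M*J(4))*(Z(4) - 29) = (-17*(60 + 4² + 9*4))*(15 - 29) = -17*(60 + 16 + 36)*(-14) = -17*112*(-14) = -1904*(-14) = 26656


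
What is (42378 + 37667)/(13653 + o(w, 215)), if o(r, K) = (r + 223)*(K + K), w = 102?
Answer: 80045/153403 ≈ 0.52180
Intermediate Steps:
o(r, K) = 2*K*(223 + r) (o(r, K) = (223 + r)*(2*K) = 2*K*(223 + r))
(42378 + 37667)/(13653 + o(w, 215)) = (42378 + 37667)/(13653 + 2*215*(223 + 102)) = 80045/(13653 + 2*215*325) = 80045/(13653 + 139750) = 80045/153403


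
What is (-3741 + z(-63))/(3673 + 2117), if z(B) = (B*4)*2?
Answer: -283/386 ≈ -0.73316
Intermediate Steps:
z(B) = 8*B (z(B) = (4*B)*2 = 8*B)
(-3741 + z(-63))/(3673 + 2117) = (-3741 + 8*(-63))/(3673 + 2117) = (-3741 - 504)/5790 = -4245*1/5790 = -283/386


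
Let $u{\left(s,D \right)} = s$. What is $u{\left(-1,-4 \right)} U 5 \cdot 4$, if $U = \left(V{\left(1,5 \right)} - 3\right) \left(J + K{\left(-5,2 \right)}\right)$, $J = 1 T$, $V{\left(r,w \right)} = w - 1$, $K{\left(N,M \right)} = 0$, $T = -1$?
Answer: $20$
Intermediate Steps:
$V{\left(r,w \right)} = -1 + w$ ($V{\left(r,w \right)} = w - 1 = -1 + w$)
$J = -1$ ($J = 1 \left(-1\right) = -1$)
$U = -1$ ($U = \left(\left(-1 + 5\right) - 3\right) \left(-1 + 0\right) = \left(4 - 3\right) \left(-1\right) = 1 \left(-1\right) = -1$)
$u{\left(-1,-4 \right)} U 5 \cdot 4 = \left(-1\right) \left(-1\right) 5 \cdot 4 = 1 \cdot 20 = 20$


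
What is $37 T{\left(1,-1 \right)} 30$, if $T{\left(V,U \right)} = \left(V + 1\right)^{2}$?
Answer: $4440$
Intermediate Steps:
$T{\left(V,U \right)} = \left(1 + V\right)^{2}$
$37 T{\left(1,-1 \right)} 30 = 37 \left(1 + 1\right)^{2} \cdot 30 = 37 \cdot 2^{2} \cdot 30 = 37 \cdot 4 \cdot 30 = 148 \cdot 30 = 4440$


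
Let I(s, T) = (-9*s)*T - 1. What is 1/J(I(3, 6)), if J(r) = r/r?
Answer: 1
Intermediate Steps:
I(s, T) = -1 - 9*T*s (I(s, T) = -9*T*s - 1 = -1 - 9*T*s)
J(r) = 1
1/J(I(3, 6)) = 1/1 = 1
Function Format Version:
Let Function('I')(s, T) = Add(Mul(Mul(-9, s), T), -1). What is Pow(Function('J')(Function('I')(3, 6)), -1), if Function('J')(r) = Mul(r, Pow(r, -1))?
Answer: 1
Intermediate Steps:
Function('I')(s, T) = Add(-1, Mul(-9, T, s)) (Function('I')(s, T) = Add(Mul(-9, T, s), -1) = Add(-1, Mul(-9, T, s)))
Function('J')(r) = 1
Pow(Function('J')(Function('I')(3, 6)), -1) = Pow(1, -1) = 1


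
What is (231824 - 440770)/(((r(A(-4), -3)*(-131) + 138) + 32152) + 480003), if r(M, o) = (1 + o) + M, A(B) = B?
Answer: -208946/513079 ≈ -0.40724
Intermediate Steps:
r(M, o) = 1 + M + o
(231824 - 440770)/(((r(A(-4), -3)*(-131) + 138) + 32152) + 480003) = (231824 - 440770)/((((1 - 4 - 3)*(-131) + 138) + 32152) + 480003) = -208946/(((-6*(-131) + 138) + 32152) + 480003) = -208946/(((786 + 138) + 32152) + 480003) = -208946/((924 + 32152) + 480003) = -208946/(33076 + 480003) = -208946/513079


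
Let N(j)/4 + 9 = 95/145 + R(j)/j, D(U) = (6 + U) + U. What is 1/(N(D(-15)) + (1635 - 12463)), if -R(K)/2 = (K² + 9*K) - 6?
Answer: -29/311558 ≈ -9.3081e-5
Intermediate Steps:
R(K) = 12 - 18*K - 2*K² (R(K) = -2*((K² + 9*K) - 6) = -2*(-6 + K² + 9*K) = 12 - 18*K - 2*K²)
D(U) = 6 + 2*U
N(j) = -968/29 + 4*(12 - 18*j - 2*j²)/j (N(j) = -36 + 4*(95/145 + (12 - 18*j - 2*j²)/j) = -36 + 4*(95*(1/145) + (12 - 18*j - 2*j²)/j) = -36 + 4*(19/29 + (12 - 18*j - 2*j²)/j) = -36 + (76/29 + 4*(12 - 18*j - 2*j²)/j) = -968/29 + 4*(12 - 18*j - 2*j²)/j)
1/(N(D(-15)) + (1635 - 12463)) = 1/((-3056/29 - 8*(6 + 2*(-15)) + 48/(6 + 2*(-15))) + (1635 - 12463)) = 1/((-3056/29 - 8*(6 - 30) + 48/(6 - 30)) - 10828) = 1/((-3056/29 - 8*(-24) + 48/(-24)) - 10828) = 1/((-3056/29 + 192 + 48*(-1/24)) - 10828) = 1/((-3056/29 + 192 - 2) - 10828) = 1/(2454/29 - 10828) = 1/(-311558/29) = -29/311558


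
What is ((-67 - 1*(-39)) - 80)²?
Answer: 11664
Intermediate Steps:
((-67 - 1*(-39)) - 80)² = ((-67 + 39) - 80)² = (-28 - 80)² = (-108)² = 11664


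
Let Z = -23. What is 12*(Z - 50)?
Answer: -876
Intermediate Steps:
12*(Z - 50) = 12*(-23 - 50) = 12*(-73) = -876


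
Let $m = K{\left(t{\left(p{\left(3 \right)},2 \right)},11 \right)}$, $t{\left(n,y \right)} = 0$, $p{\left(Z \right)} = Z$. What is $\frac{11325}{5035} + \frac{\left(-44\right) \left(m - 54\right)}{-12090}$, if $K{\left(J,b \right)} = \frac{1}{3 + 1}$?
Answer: $\frac{5000459}{2434926} \approx 2.0536$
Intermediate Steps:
$K{\left(J,b \right)} = \frac{1}{4}$
$m = \frac{1}{4} \approx 0.25$
$\frac{11325}{5035} + \frac{\left(-44\right) \left(m - 54\right)}{-12090} = \frac{11325}{5035} + \frac{\left(-44\right) \left(\frac{1}{4} - 54\right)}{-12090} = 11325 \cdot \frac{1}{5035} + \left(-44\right) \left(- \frac{215}{4}\right) \left(- \frac{1}{12090}\right) = \frac{2265}{1007} + 2365 \left(- \frac{1}{12090}\right) = \frac{2265}{1007} - \frac{473}{2418} = \frac{5000459}{2434926}$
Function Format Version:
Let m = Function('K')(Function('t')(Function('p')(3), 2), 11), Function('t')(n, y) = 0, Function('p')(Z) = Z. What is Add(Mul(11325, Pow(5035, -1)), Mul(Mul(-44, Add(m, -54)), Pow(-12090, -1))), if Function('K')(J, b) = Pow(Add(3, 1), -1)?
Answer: Rational(5000459, 2434926) ≈ 2.0536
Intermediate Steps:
Function('K')(J, b) = Rational(1, 4) (Function('K')(J, b) = Pow(4, -1) = Rational(1, 4))
m = Rational(1, 4) ≈ 0.25000
Add(Mul(11325, Pow(5035, -1)), Mul(Mul(-44, Add(m, -54)), Pow(-12090, -1))) = Add(Mul(11325, Pow(5035, -1)), Mul(Mul(-44, Add(Rational(1, 4), -54)), Pow(-12090, -1))) = Add(Mul(11325, Rational(1, 5035)), Mul(Mul(-44, Rational(-215, 4)), Rational(-1, 12090))) = Add(Rational(2265, 1007), Mul(2365, Rational(-1, 12090))) = Add(Rational(2265, 1007), Rational(-473, 2418)) = Rational(5000459, 2434926)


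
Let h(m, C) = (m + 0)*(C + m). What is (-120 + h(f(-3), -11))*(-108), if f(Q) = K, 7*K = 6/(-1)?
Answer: 581256/49 ≈ 11862.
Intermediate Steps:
K = -6/7 (K = (6/(-1))/7 = (6*(-1))/7 = (⅐)*(-6) = -6/7 ≈ -0.85714)
f(Q) = -6/7
h(m, C) = m*(C + m)
(-120 + h(f(-3), -11))*(-108) = (-120 - 6*(-11 - 6/7)/7)*(-108) = (-120 - 6/7*(-83/7))*(-108) = (-120 + 498/49)*(-108) = -5382/49*(-108) = 581256/49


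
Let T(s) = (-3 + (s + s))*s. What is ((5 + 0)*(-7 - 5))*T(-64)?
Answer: -503040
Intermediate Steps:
T(s) = s*(-3 + 2*s) (T(s) = (-3 + 2*s)*s = s*(-3 + 2*s))
((5 + 0)*(-7 - 5))*T(-64) = ((5 + 0)*(-7 - 5))*(-64*(-3 + 2*(-64))) = (5*(-12))*(-64*(-3 - 128)) = -(-3840)*(-131) = -60*8384 = -503040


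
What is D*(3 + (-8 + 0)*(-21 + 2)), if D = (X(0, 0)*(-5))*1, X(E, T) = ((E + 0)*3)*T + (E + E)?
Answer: 0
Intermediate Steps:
X(E, T) = 2*E + 3*E*T (X(E, T) = (E*3)*T + 2*E = (3*E)*T + 2*E = 3*E*T + 2*E = 2*E + 3*E*T)
D = 0 (D = ((0*(2 + 3*0))*(-5))*1 = ((0*(2 + 0))*(-5))*1 = ((0*2)*(-5))*1 = (0*(-5))*1 = 0*1 = 0)
D*(3 + (-8 + 0)*(-21 + 2)) = 0*(3 + (-8 + 0)*(-21 + 2)) = 0*(3 - 8*(-19)) = 0*(3 + 152) = 0*155 = 0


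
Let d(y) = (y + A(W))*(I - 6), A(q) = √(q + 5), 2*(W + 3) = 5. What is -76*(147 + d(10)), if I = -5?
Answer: -2812 + 1254*√2 ≈ -1038.6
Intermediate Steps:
W = -½ (W = -3 + (½)*5 = -3 + 5/2 = -½ ≈ -0.50000)
A(q) = √(5 + q)
d(y) = -11*y - 33*√2/2 (d(y) = (y + √(5 - ½))*(-5 - 6) = (y + √(9/2))*(-11) = (y + 3*√2/2)*(-11) = -11*y - 33*√2/2)
-76*(147 + d(10)) = -76*(147 + (-11*10 - 33*√2/2)) = -76*(147 + (-110 - 33*√2/2)) = -76*(37 - 33*√2/2) = -2812 + 1254*√2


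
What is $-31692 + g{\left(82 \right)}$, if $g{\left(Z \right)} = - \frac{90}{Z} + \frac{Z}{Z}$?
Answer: $- \frac{1299376}{41} \approx -31692.0$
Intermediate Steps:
$g{\left(Z \right)} = 1 - \frac{90}{Z}$ ($g{\left(Z \right)} = - \frac{90}{Z} + 1 = 1 - \frac{90}{Z}$)
$-31692 + g{\left(82 \right)} = -31692 + \frac{-90 + 82}{82} = -31692 + \frac{1}{82} \left(-8\right) = -31692 - \frac{4}{41} = - \frac{1299376}{41}$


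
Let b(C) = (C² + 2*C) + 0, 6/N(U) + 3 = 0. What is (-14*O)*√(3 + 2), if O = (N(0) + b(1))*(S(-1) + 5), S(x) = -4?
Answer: -14*√5 ≈ -31.305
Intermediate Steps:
N(U) = -2 (N(U) = 6/(-3 + 0) = 6/(-3) = 6*(-⅓) = -2)
b(C) = C² + 2*C
O = 1 (O = (-2 + 1*(2 + 1))*(-4 + 5) = (-2 + 1*3)*1 = (-2 + 3)*1 = 1*1 = 1)
(-14*O)*√(3 + 2) = (-14*1)*√(3 + 2) = -14*√5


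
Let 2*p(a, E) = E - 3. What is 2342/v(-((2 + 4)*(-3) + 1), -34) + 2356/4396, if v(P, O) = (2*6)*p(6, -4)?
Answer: -182080/3297 ≈ -55.226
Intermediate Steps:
p(a, E) = -3/2 + E/2 (p(a, E) = (E - 3)/2 = (-3 + E)/2 = -3/2 + E/2)
v(P, O) = -42 (v(P, O) = (2*6)*(-3/2 + (1/2)*(-4)) = 12*(-3/2 - 2) = 12*(-7/2) = -42)
2342/v(-((2 + 4)*(-3) + 1), -34) + 2356/4396 = 2342/(-42) + 2356/4396 = 2342*(-1/42) + 2356*(1/4396) = -1171/21 + 589/1099 = -182080/3297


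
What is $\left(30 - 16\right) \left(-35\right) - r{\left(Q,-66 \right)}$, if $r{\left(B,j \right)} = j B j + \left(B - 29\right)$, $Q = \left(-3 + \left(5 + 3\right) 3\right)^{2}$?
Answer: $-1921898$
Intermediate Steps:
$Q = 441$ ($Q = \left(-3 + 8 \cdot 3\right)^{2} = \left(-3 + 24\right)^{2} = 21^{2} = 441$)
$r{\left(B,j \right)} = -29 + B + B j^{2}$ ($r{\left(B,j \right)} = B j j + \left(-29 + B\right) = B j^{2} + \left(-29 + B\right) = -29 + B + B j^{2}$)
$\left(30 - 16\right) \left(-35\right) - r{\left(Q,-66 \right)} = \left(30 - 16\right) \left(-35\right) - \left(-29 + 441 + 441 \left(-66\right)^{2}\right) = 14 \left(-35\right) - \left(-29 + 441 + 441 \cdot 4356\right) = -490 - \left(-29 + 441 + 1920996\right) = -490 - 1921408 = -1921898$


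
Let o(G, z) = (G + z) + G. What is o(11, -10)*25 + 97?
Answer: 397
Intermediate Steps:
o(G, z) = z + 2*G
o(11, -10)*25 + 97 = (-10 + 2*11)*25 + 97 = (-10 + 22)*25 + 97 = 12*25 + 97 = 300 + 97 = 397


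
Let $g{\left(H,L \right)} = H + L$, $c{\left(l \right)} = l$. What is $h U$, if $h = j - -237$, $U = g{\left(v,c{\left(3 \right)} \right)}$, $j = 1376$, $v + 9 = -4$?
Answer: $-16130$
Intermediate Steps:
$v = -13$ ($v = -9 - 4 = -13$)
$U = -10$ ($U = -13 + 3 = -10$)
$h = 1613$ ($h = 1376 - -237 = 1376 + 237 = 1613$)
$h U = 1613 \left(-10\right) = -16130$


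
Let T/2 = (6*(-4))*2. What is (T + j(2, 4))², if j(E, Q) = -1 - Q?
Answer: 10201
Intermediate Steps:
T = -96 (T = 2*((6*(-4))*2) = 2*(-24*2) = 2*(-48) = -96)
(T + j(2, 4))² = (-96 + (-1 - 1*4))² = (-96 + (-1 - 4))² = (-96 - 5)² = (-101)² = 10201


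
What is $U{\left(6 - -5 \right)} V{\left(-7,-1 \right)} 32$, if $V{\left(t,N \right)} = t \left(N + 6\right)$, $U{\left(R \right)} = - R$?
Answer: $12320$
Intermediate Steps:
$V{\left(t,N \right)} = t \left(6 + N\right)$
$U{\left(6 - -5 \right)} V{\left(-7,-1 \right)} 32 = - (6 - -5) \left(- 7 \left(6 - 1\right)\right) 32 = - (6 + 5) \left(\left(-7\right) 5\right) 32 = \left(-1\right) 11 \left(-35\right) 32 = \left(-11\right) \left(-35\right) 32 = 385 \cdot 32 = 12320$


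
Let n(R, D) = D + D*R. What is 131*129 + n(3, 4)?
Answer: 16915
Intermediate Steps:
131*129 + n(3, 4) = 131*129 + 4*(1 + 3) = 16899 + 4*4 = 16899 + 16 = 16915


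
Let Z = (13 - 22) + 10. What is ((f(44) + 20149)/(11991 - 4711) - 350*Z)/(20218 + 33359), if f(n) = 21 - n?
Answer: -1263937/195020280 ≈ -0.0064811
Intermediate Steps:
Z = 1 (Z = -9 + 10 = 1)
((f(44) + 20149)/(11991 - 4711) - 350*Z)/(20218 + 33359) = (((21 - 1*44) + 20149)/(11991 - 4711) - 350*1)/(20218 + 33359) = (((21 - 44) + 20149)/7280 - 350)/53577 = ((-23 + 20149)*(1/7280) - 350)*(1/53577) = (20126*(1/7280) - 350)*(1/53577) = (10063/3640 - 350)*(1/53577) = -1263937/3640*1/53577 = -1263937/195020280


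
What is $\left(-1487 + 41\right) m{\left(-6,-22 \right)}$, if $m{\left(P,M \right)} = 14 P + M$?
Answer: $153276$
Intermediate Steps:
$m{\left(P,M \right)} = M + 14 P$
$\left(-1487 + 41\right) m{\left(-6,-22 \right)} = \left(-1487 + 41\right) \left(-22 + 14 \left(-6\right)\right) = - 1446 \left(-22 - 84\right) = \left(-1446\right) \left(-106\right) = 153276$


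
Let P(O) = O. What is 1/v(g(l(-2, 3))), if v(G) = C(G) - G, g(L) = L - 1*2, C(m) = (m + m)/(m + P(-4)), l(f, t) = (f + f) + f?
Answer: 3/28 ≈ 0.10714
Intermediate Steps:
l(f, t) = 3*f (l(f, t) = 2*f + f = 3*f)
C(m) = 2*m/(-4 + m) (C(m) = (m + m)/(m - 4) = (2*m)/(-4 + m) = 2*m/(-4 + m))
g(L) = -2 + L (g(L) = L - 2 = -2 + L)
v(G) = -G + 2*G/(-4 + G) (v(G) = 2*G/(-4 + G) - G = -G + 2*G/(-4 + G))
1/v(g(l(-2, 3))) = 1/((-2 + 3*(-2))*(6 - (-2 + 3*(-2)))/(-4 + (-2 + 3*(-2)))) = 1/((-2 - 6)*(6 - (-2 - 6))/(-4 + (-2 - 6))) = 1/(-8*(6 - 1*(-8))/(-4 - 8)) = 1/(-8*(6 + 8)/(-12)) = 1/(-8*(-1/12)*14) = 1/(28/3) = 3/28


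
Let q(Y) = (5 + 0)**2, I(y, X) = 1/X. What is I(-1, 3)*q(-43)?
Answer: 25/3 ≈ 8.3333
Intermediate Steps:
q(Y) = 25 (q(Y) = 5**2 = 25)
I(-1, 3)*q(-43) = 25/3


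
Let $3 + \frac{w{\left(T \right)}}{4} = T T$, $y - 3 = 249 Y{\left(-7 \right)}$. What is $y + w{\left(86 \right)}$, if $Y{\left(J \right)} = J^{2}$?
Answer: $41776$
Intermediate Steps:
$y = 12204$ ($y = 3 + 249 \left(-7\right)^{2} = 3 + 249 \cdot 49 = 3 + 12201 = 12204$)
$w{\left(T \right)} = -12 + 4 T^{2}$ ($w{\left(T \right)} = -12 + 4 T T = -12 + 4 T^{2}$)
$y + w{\left(86 \right)} = 12204 - \left(12 - 4 \cdot 86^{2}\right) = 12204 + \left(-12 + 4 \cdot 7396\right) = 12204 + \left(-12 + 29584\right) = 12204 + 29572 = 41776$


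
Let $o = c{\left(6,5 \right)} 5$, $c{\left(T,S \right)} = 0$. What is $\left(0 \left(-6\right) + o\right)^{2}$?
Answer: $0$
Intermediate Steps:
$o = 0$ ($o = 0 \cdot 5 = 0$)
$\left(0 \left(-6\right) + o\right)^{2} = \left(0 \left(-6\right) + 0\right)^{2} = \left(0 + 0\right)^{2} = 0^{2} = 0$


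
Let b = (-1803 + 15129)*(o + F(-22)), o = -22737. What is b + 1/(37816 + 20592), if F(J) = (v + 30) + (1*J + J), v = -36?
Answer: -17736147697295/58408 ≈ -3.0366e+8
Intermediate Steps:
F(J) = -6 + 2*J (F(J) = (-36 + 30) + (1*J + J) = -6 + (J + J) = -6 + 2*J)
b = -303659562 (b = (-1803 + 15129)*(-22737 + (-6 + 2*(-22))) = 13326*(-22737 + (-6 - 44)) = 13326*(-22737 - 50) = 13326*(-22787) = -303659562)
b + 1/(37816 + 20592) = -303659562 + 1/(37816 + 20592) = -303659562 + 1/58408 = -17736147697295/58408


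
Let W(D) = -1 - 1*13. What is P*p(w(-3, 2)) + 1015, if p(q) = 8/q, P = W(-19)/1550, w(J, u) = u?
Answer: 786597/775 ≈ 1015.0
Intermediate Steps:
W(D) = -14 (W(D) = -1 - 13 = -14)
P = -7/775 (P = -14/1550 = -14*1/1550 = -7/775 ≈ -0.0090323)
P*p(w(-3, 2)) + 1015 = -56/(775*2) + 1015 = -7/775*4 + 1015 = -28/775 + 1015 = 786597/775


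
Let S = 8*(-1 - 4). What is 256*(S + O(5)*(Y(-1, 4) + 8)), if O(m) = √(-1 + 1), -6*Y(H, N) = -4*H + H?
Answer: -10240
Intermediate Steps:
Y(H, N) = H/2 (Y(H, N) = -(-4*H + H)/6 = -(-1)*H/2 = H/2)
O(m) = 0 (O(m) = √0 = 0)
S = -40 (S = 8*(-5) = -40)
256*(S + O(5)*(Y(-1, 4) + 8)) = 256*(-40 + 0*((½)*(-1) + 8)) = 256*(-40 + 0*(-½ + 8)) = 256*(-40 + 0*(15/2)) = 256*(-40 + 0) = 256*(-40) = -10240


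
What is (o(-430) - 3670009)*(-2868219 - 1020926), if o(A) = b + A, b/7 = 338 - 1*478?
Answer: 14278680846755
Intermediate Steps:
b = -980 (b = 7*(338 - 1*478) = 7*(338 - 478) = 7*(-140) = -980)
o(A) = -980 + A
(o(-430) - 3670009)*(-2868219 - 1020926) = ((-980 - 430) - 3670009)*(-2868219 - 1020926) = (-1410 - 3670009)*(-3889145) = -3671419*(-3889145) = 14278680846755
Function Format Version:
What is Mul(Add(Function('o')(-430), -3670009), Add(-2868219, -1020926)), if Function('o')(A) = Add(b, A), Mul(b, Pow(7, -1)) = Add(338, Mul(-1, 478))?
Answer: 14278680846755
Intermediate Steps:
b = -980 (b = Mul(7, Add(338, Mul(-1, 478))) = Mul(7, Add(338, -478)) = Mul(7, -140) = -980)
Function('o')(A) = Add(-980, A)
Mul(Add(Function('o')(-430), -3670009), Add(-2868219, -1020926)) = Mul(Add(Add(-980, -430), -3670009), Add(-2868219, -1020926)) = Mul(Add(-1410, -3670009), -3889145) = Mul(-3671419, -3889145) = 14278680846755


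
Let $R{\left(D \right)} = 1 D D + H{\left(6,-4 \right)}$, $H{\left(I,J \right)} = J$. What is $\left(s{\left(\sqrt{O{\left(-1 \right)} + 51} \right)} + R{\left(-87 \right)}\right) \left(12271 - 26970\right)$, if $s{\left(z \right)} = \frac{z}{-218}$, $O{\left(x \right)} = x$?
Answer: $-111197935 + \frac{73495 \sqrt{2}}{218} \approx -1.112 \cdot 10^{8}$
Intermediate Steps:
$R{\left(D \right)} = -4 + D^{2}$ ($R{\left(D \right)} = 1 D D - 4 = 1 D^{2} - 4 = D^{2} - 4 = -4 + D^{2}$)
$s{\left(z \right)} = - \frac{z}{218}$ ($s{\left(z \right)} = z \left(- \frac{1}{218}\right) = - \frac{z}{218}$)
$\left(s{\left(\sqrt{O{\left(-1 \right)} + 51} \right)} + R{\left(-87 \right)}\right) \left(12271 - 26970\right) = \left(- \frac{\sqrt{-1 + 51}}{218} - \left(4 - \left(-87\right)^{2}\right)\right) \left(12271 - 26970\right) = \left(- \frac{\sqrt{50}}{218} + \left(-4 + 7569\right)\right) \left(-14699\right) = \left(- \frac{5 \sqrt{2}}{218} + 7565\right) \left(-14699\right) = \left(7565 - \frac{5 \sqrt{2}}{218}\right) \left(-14699\right) = -111197935 + \frac{73495 \sqrt{2}}{218}$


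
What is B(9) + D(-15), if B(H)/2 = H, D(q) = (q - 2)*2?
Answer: -16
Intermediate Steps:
D(q) = -4 + 2*q (D(q) = (-2 + q)*2 = -4 + 2*q)
B(H) = 2*H
B(9) + D(-15) = 2*9 + (-4 + 2*(-15)) = 18 + (-4 - 30) = 18 - 34 = -16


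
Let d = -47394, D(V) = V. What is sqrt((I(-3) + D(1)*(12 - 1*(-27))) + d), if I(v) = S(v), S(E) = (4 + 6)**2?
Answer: I*sqrt(47255) ≈ 217.38*I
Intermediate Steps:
S(E) = 100 (S(E) = 10**2 = 100)
I(v) = 100
sqrt((I(-3) + D(1)*(12 - 1*(-27))) + d) = sqrt((100 + 1*(12 - 1*(-27))) - 47394) = sqrt((100 + 1*(12 + 27)) - 47394) = sqrt((100 + 1*39) - 47394) = sqrt((100 + 39) - 47394) = sqrt(139 - 47394) = sqrt(-47255) = I*sqrt(47255)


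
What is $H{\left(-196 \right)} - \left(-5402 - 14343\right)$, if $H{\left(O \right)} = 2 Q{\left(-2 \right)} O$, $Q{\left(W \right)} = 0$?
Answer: $19745$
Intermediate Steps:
$H{\left(O \right)} = 0$ ($H{\left(O \right)} = 2 \cdot 0 O = 0 O = 0$)
$H{\left(-196 \right)} - \left(-5402 - 14343\right) = 0 - \left(-5402 - 14343\right) = 0 - -19745 = 0 + 19745 = 19745$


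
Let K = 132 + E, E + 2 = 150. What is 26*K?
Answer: 7280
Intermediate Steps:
E = 148 (E = -2 + 150 = 148)
K = 280 (K = 132 + 148 = 280)
26*K = 26*280 = 7280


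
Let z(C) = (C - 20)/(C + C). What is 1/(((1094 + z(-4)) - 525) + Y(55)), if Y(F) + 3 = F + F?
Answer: 1/679 ≈ 0.0014728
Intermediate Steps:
z(C) = (-20 + C)/(2*C) (z(C) = (-20 + C)/((2*C)) = (-20 + C)*(1/(2*C)) = (-20 + C)/(2*C))
Y(F) = -3 + 2*F (Y(F) = -3 + (F + F) = -3 + 2*F)
1/(((1094 + z(-4)) - 525) + Y(55)) = 1/(((1094 + (½)*(-20 - 4)/(-4)) - 525) + (-3 + 2*55)) = 1/(((1094 + (½)*(-¼)*(-24)) - 525) + (-3 + 110)) = 1/(((1094 + 3) - 525) + 107) = 1/((1097 - 525) + 107) = 1/(572 + 107) = 1/679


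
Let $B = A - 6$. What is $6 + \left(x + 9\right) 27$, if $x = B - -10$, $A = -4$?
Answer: $249$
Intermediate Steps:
$B = -10$ ($B = -4 - 6 = -10$)
$x = 0$ ($x = -10 - -10 = -10 + 10 = 0$)
$6 + \left(x + 9\right) 27 = 6 + \left(0 + 9\right) 27 = 6 + 9 \cdot 27 = 6 + 243 = 249$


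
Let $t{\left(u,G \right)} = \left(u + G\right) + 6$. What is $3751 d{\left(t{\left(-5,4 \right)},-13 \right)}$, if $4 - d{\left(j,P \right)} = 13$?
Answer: $-33759$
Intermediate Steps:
$t{\left(u,G \right)} = 6 + G + u$ ($t{\left(u,G \right)} = \left(G + u\right) + 6 = 6 + G + u$)
$d{\left(j,P \right)} = -9$ ($d{\left(j,P \right)} = 4 - 13 = -9$)
$3751 d{\left(t{\left(-5,4 \right)},-13 \right)} = 3751 \left(-9\right) = -33759$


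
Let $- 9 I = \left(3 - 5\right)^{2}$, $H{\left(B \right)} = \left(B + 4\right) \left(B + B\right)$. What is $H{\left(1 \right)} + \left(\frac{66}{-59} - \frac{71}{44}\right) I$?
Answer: $\frac{65503}{5841} \approx 11.214$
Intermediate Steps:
$H{\left(B \right)} = 2 B \left(4 + B\right)$ ($H{\left(B \right)} = \left(4 + B\right) 2 B = 2 B \left(4 + B\right)$)
$I = - \frac{4}{9}$ ($I = - \frac{\left(3 - 5\right)^{2}}{9} = - \frac{\left(-2\right)^{2}}{9} = \left(- \frac{1}{9}\right) 4 = - \frac{4}{9} \approx -0.44444$)
$H{\left(1 \right)} + \left(\frac{66}{-59} - \frac{71}{44}\right) I = 2 \cdot 1 \left(4 + 1\right) + \left(\frac{66}{-59} - \frac{71}{44}\right) \left(- \frac{4}{9}\right) = 2 \cdot 1 \cdot 5 + \left(66 \left(- \frac{1}{59}\right) - \frac{71}{44}\right) \left(- \frac{4}{9}\right) = 10 + \left(- \frac{66}{59} - \frac{71}{44}\right) \left(- \frac{4}{9}\right) = 10 - - \frac{7093}{5841} = 10 + \frac{7093}{5841} = \frac{65503}{5841}$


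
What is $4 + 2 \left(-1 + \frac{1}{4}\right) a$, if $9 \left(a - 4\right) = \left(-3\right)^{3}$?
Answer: $\frac{5}{2} \approx 2.5$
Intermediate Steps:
$a = 1$ ($a = 4 + \frac{\left(-3\right)^{3}}{9} = 4 + \frac{1}{9} \left(-27\right) = 4 - 3 = 1$)
$4 + 2 \left(-1 + \frac{1}{4}\right) a = 4 + 2 \left(-1 + \frac{1}{4}\right) 1 = 4 + 2 \left(- \frac{3}{4}\right) 1 = 4 - \frac{3}{2} = \frac{5}{2}$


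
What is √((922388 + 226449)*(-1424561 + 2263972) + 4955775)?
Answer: √964351370782 ≈ 9.8201e+5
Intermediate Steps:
√((922388 + 226449)*(-1424561 + 2263972) + 4955775) = √(1148837*839411 + 4955775) = √(964346415007 + 4955775) = √964351370782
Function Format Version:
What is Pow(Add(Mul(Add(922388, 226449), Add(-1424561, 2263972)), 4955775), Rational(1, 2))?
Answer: Pow(964351370782, Rational(1, 2)) ≈ 9.8201e+5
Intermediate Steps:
Pow(Add(Mul(Add(922388, 226449), Add(-1424561, 2263972)), 4955775), Rational(1, 2)) = Pow(Add(Mul(1148837, 839411), 4955775), Rational(1, 2)) = Pow(Add(964346415007, 4955775), Rational(1, 2)) = Pow(964351370782, Rational(1, 2))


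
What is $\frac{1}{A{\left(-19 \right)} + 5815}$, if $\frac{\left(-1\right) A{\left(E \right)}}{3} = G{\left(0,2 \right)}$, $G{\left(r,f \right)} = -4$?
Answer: $\frac{1}{5827} \approx 0.00017161$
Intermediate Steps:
$A{\left(E \right)} = 12$ ($A{\left(E \right)} = \left(-3\right) \left(-4\right) = 12$)
$\frac{1}{A{\left(-19 \right)} + 5815} = \frac{1}{12 + 5815} = \frac{1}{5827}$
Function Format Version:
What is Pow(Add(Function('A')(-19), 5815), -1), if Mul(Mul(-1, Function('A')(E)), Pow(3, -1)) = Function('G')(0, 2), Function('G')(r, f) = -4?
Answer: Rational(1, 5827) ≈ 0.00017161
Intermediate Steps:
Function('A')(E) = 12 (Function('A')(E) = Mul(-3, -4) = 12)
Pow(Add(Function('A')(-19), 5815), -1) = Pow(Add(12, 5815), -1) = Pow(5827, -1) = Rational(1, 5827)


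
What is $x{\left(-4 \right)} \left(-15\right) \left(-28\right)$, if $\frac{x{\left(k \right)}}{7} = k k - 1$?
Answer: $44100$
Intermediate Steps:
$x{\left(k \right)} = -7 + 7 k^{2}$ ($x{\left(k \right)} = 7 \left(k k - 1\right) = 7 \left(k^{2} - 1\right) = 7 \left(-1 + k^{2}\right) = -7 + 7 k^{2}$)
$x{\left(-4 \right)} \left(-15\right) \left(-28\right) = \left(-7 + 7 \left(-4\right)^{2}\right) \left(-15\right) \left(-28\right) = \left(-7 + 7 \cdot 16\right) \left(-15\right) \left(-28\right) = \left(-7 + 112\right) \left(-15\right) \left(-28\right) = 105 \left(-15\right) \left(-28\right) = \left(-1575\right) \left(-28\right) = 44100$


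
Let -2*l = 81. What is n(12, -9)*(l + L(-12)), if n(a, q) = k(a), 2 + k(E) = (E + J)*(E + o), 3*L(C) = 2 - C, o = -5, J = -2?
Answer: -7310/3 ≈ -2436.7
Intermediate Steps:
L(C) = 2/3 - C/3 (L(C) = (2 - C)/3 = 2/3 - C/3)
k(E) = -2 + (-5 + E)*(-2 + E) (k(E) = -2 + (E - 2)*(E - 5) = -2 + (-2 + E)*(-5 + E) = -2 + (-5 + E)*(-2 + E))
n(a, q) = 8 + a**2 - 7*a
l = -81/2 (l = -1/2*81 = -81/2 ≈ -40.500)
n(12, -9)*(l + L(-12)) = (8 + 12**2 - 7*12)*(-81/2 + (2/3 - 1/3*(-12))) = (8 + 144 - 84)*(-81/2 + (2/3 + 4)) = 68*(-81/2 + 14/3) = 68*(-215/6) = -7310/3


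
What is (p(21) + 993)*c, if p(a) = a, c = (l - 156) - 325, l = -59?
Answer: -547560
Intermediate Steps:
c = -540 (c = (-59 - 156) - 325 = -215 - 325 = -540)
(p(21) + 993)*c = (21 + 993)*(-540) = 1014*(-540) = -547560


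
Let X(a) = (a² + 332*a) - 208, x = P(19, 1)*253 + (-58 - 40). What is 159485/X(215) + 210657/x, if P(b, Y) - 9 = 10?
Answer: 25481514694/552822473 ≈ 46.094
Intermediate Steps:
P(b, Y) = 19 (P(b, Y) = 9 + 10 = 19)
x = 4709 (x = 19*253 + (-58 - 40) = 4807 - 98 = 4709)
X(a) = -208 + a² + 332*a
159485/X(215) + 210657/x = 159485/(-208 + 215² + 332*215) + 210657/4709 = 159485/(-208 + 46225 + 71380) + 210657*(1/4709) = 159485/117397 + 210657/4709 = 25481514694/552822473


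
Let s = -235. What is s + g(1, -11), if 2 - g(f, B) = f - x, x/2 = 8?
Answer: -218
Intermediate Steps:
x = 16 (x = 2*8 = 16)
g(f, B) = 18 - f (g(f, B) = 2 - (f - 1*16) = 2 - (f - 16) = 2 - (-16 + f) = 2 + (16 - f) = 18 - f)
s + g(1, -11) = -235 + (18 - 1*1) = -235 + (18 - 1) = -235 + 17 = -218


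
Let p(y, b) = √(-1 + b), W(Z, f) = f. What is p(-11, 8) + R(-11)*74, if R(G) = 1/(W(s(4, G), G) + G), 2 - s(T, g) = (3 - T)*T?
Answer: -37/11 + √7 ≈ -0.71789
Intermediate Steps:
s(T, g) = 2 - T*(3 - T) (s(T, g) = 2 - (3 - T)*T = 2 - T*(3 - T))
R(G) = 1/(2*G) (R(G) = 1/(G + G) = 1/(2*G))
p(-11, 8) + R(-11)*74 = √(-1 + 8) + ((½)/(-11))*74 = √7 + ((½)*(-1/11))*74 = √7 - 1/22*74 = √7 - 37/11 = -37/11 + √7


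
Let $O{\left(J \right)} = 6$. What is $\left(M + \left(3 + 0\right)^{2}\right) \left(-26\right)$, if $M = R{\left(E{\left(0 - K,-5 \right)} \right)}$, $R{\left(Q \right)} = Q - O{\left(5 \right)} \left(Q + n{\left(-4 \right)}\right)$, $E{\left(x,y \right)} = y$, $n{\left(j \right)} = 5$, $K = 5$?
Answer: $-104$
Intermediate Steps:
$R{\left(Q \right)} = -30 - 5 Q$ ($R{\left(Q \right)} = Q - 6 \left(Q + 5\right) = Q - 6 \left(5 + Q\right) = Q - \left(30 + 6 Q\right) = -30 - 5 Q$)
$M = -5$ ($M = -30 - -25 = -30 + 25 = -5$)
$\left(M + \left(3 + 0\right)^{2}\right) \left(-26\right) = \left(-5 + \left(3 + 0\right)^{2}\right) \left(-26\right) = \left(-5 + 3^{2}\right) \left(-26\right) = \left(-5 + 9\right) \left(-26\right) = 4 \left(-26\right) = -104$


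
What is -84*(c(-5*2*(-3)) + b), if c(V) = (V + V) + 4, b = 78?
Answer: -11928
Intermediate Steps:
c(V) = 4 + 2*V (c(V) = 2*V + 4 = 4 + 2*V)
-84*(c(-5*2*(-3)) + b) = -84*((4 + 2*(-5*2*(-3))) + 78) = -84*((4 + 2*(-10*(-3))) + 78) = -84*((4 + 2*30) + 78) = -84*((4 + 60) + 78) = -84*(64 + 78) = -84*142 = -11928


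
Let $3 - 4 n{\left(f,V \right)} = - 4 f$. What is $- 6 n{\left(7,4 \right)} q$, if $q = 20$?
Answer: $-930$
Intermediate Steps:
$n{\left(f,V \right)} = \frac{3}{4} + f$ ($n{\left(f,V \right)} = \frac{3}{4} - \frac{\left(-4\right) f}{4} = \frac{3}{4} + f$)
$- 6 n{\left(7,4 \right)} q = - 6 \left(\frac{3}{4} + 7\right) 20 = \left(-6\right) \frac{31}{4} \cdot 20 = \left(- \frac{93}{2}\right) 20 = -930$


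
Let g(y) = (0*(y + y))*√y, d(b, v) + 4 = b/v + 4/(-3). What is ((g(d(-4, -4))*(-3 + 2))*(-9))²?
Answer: 0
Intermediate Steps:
d(b, v) = -16/3 + b/v (d(b, v) = -4 + (b/v + 4/(-3)) = -4 + (b/v + 4*(-⅓)) = -4 + (b/v - 4/3) = -4 + (-4/3 + b/v) = -16/3 + b/v)
g(y) = 0 (g(y) = (0*(2*y))*√y = 0*√y = 0)
((g(d(-4, -4))*(-3 + 2))*(-9))² = ((0*(-3 + 2))*(-9))² = ((0*(-1))*(-9))² = (0*(-9))² = 0² = 0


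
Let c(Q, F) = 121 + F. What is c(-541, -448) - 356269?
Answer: -356596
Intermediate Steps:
c(-541, -448) - 356269 = (121 - 448) - 356269 = -327 - 356269 = -356596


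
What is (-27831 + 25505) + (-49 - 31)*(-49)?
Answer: 1594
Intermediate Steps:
(-27831 + 25505) + (-49 - 31)*(-49) = -2326 - 80*(-49) = -2326 + 3920 = 1594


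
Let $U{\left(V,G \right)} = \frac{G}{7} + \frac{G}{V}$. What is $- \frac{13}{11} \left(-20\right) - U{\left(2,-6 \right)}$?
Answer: $\frac{2117}{77} \approx 27.493$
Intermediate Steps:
$U{\left(V,G \right)} = \frac{G}{7} + \frac{G}{V}$ ($U{\left(V,G \right)} = G \frac{1}{7} + \frac{G}{V} = \frac{G}{7} + \frac{G}{V}$)
$- \frac{13}{11} \left(-20\right) - U{\left(2,-6 \right)} = - \frac{13}{11} \left(-20\right) - \left(\frac{1}{7} \left(-6\right) - \frac{6}{2}\right) = \left(-13\right) \frac{1}{11} \left(-20\right) - \left(- \frac{6}{7} - 3\right) = \left(- \frac{13}{11}\right) \left(-20\right) - \left(- \frac{6}{7} - 3\right) = \frac{260}{11} - - \frac{27}{7} = \frac{260}{11} + \frac{27}{7} = \frac{2117}{77}$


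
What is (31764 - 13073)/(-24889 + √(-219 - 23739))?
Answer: -465200299/619486279 - 616803*I*√22/619486279 ≈ -0.75095 - 0.0046701*I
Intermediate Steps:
(31764 - 13073)/(-24889 + √(-219 - 23739)) = 18691/(-24889 + √(-23958)) = 18691/(-24889 + 33*I*√22)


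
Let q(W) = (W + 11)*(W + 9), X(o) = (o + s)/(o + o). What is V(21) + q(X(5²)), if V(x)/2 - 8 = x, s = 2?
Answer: 420229/2500 ≈ 168.09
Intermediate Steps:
V(x) = 16 + 2*x
X(o) = (2 + o)/(2*o) (X(o) = (o + 2)/(o + o) = (2 + o)/((2*o)) = (2 + o)*(1/(2*o)) = (2 + o)/(2*o))
q(W) = (9 + W)*(11 + W) (q(W) = (11 + W)*(9 + W) = (9 + W)*(11 + W))
V(21) + q(X(5²)) = (16 + 2*21) + (99 + ((2 + 5²)/(2*(5²)))² + 20*((2 + 5²)/(2*(5²)))) = (16 + 42) + (99 + ((½)*(2 + 25)/25)² + 20*((½)*(2 + 25)/25)) = 58 + (99 + ((½)*(1/25)*27)² + 20*((½)*(1/25)*27)) = 58 + (99 + (27/50)² + 20*(27/50)) = 58 + (99 + 729/2500 + 54/5) = 58 + 275229/2500 = 420229/2500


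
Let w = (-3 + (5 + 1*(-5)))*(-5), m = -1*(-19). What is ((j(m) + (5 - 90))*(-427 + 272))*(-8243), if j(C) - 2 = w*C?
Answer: 258088330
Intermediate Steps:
m = 19
w = 15 (w = (-3 + (5 - 5))*(-5) = (-3 + 0)*(-5) = -3*(-5) = 15)
j(C) = 2 + 15*C
((j(m) + (5 - 90))*(-427 + 272))*(-8243) = (((2 + 15*19) + (5 - 90))*(-427 + 272))*(-8243) = (((2 + 285) - 85)*(-155))*(-8243) = ((287 - 85)*(-155))*(-8243) = (202*(-155))*(-8243) = -31310*(-8243) = 258088330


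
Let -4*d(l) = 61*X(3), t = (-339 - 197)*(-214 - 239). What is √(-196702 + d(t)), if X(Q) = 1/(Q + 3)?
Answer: I*√28325454/12 ≈ 443.51*I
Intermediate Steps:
t = 242808 (t = -536*(-453) = 242808)
X(Q) = 1/(3 + Q)
d(l) = -61/24 (d(l) = -61/(4*(3 + 3)) = -61/(4*6) = -¼*61/6 = -61/24)
√(-196702 + d(t)) = √(-196702 - 61/24) = √(-4720909/24) = I*√28325454/12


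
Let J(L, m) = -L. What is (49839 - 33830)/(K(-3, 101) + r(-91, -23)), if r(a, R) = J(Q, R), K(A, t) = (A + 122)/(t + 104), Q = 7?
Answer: -468835/188 ≈ -2493.8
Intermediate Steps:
K(A, t) = (122 + A)/(104 + t)
r(a, R) = -7 (r(a, R) = -1*7 = -7)
(49839 - 33830)/(K(-3, 101) + r(-91, -23)) = (49839 - 33830)/((122 - 3)/(104 + 101) - 7) = 16009/(119/205 - 7) = 16009/(-1316/205) = 16009*(-205/1316) = -468835/188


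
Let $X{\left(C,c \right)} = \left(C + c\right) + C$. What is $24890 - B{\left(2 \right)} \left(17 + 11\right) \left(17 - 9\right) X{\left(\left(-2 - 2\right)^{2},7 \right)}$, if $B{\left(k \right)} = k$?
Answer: $7418$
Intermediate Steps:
$X{\left(C,c \right)} = c + 2 C$
$24890 - B{\left(2 \right)} \left(17 + 11\right) \left(17 - 9\right) X{\left(\left(-2 - 2\right)^{2},7 \right)} = 24890 - 2 \left(17 + 11\right) \left(17 - 9\right) \left(7 + 2 \left(-2 - 2\right)^{2}\right) = 24890 - 2 \cdot 28 \cdot 8 \left(7 + 2 \left(-4\right)^{2}\right) = 24890 - 2 \cdot 224 \left(7 + 2 \cdot 16\right) = 24890 - 448 \left(7 + 32\right) = 24890 - 448 \cdot 39 = 24890 - 17472 = 7418$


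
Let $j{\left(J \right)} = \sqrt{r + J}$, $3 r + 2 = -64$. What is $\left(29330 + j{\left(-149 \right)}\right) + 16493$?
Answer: $45823 + 3 i \sqrt{19} \approx 45823.0 + 13.077 i$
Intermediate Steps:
$r = -22$ ($r = - \frac{2}{3} + \frac{1}{3} \left(-64\right) = - \frac{2}{3} - \frac{64}{3} = -22$)
$j{\left(J \right)} = \sqrt{-22 + J}$
$\left(29330 + j{\left(-149 \right)}\right) + 16493 = \left(29330 + \sqrt{-22 - 149}\right) + 16493 = \left(29330 + \sqrt{-171}\right) + 16493 = \left(29330 + 3 i \sqrt{19}\right) + 16493 = 45823 + 3 i \sqrt{19}$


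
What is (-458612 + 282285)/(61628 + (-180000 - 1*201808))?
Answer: 176327/320180 ≈ 0.55071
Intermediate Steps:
(-458612 + 282285)/(61628 + (-180000 - 1*201808)) = -176327/(61628 + (-180000 - 201808)) = -176327/(61628 - 381808) = -176327/(-320180) = -176327*(-1/320180) = 176327/320180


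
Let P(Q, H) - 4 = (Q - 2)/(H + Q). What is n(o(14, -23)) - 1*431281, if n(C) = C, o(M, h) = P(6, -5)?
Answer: -431273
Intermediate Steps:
P(Q, H) = 4 + (-2 + Q)/(H + Q) (P(Q, H) = 4 + (Q - 2)/(H + Q) = 4 + (-2 + Q)/(H + Q))
o(M, h) = 8 (o(M, h) = (-2 + 4*(-5) + 5*6)/(-5 + 6) = (-2 - 20 + 30)/1 = 1*8 = 8)
n(o(14, -23)) - 1*431281 = 8 - 1*431281 = 8 - 431281 = -431273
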